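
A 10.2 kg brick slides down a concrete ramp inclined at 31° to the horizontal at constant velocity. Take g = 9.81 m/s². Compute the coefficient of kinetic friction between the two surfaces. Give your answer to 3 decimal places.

0.601

At constant velocity the net force along the incline is zero: mg sin 31° = μ mg cos 31°.
So μ = tan 31° = 0.5150 / 0.8572 = 0.6008.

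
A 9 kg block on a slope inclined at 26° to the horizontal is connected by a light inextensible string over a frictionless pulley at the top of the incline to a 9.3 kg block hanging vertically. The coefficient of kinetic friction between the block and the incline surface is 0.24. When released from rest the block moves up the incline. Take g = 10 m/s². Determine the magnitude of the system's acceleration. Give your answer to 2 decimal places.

1.87 m/s²

For the block on the incline: the weight component along the slope is m₁g sin 26° = 9 × 10 × 0.4384 = 39.456 N and the normal force is N = m₁g cos 26° = 80.891 N.
Kinetic friction opposes the block's motion up the incline: f = μN = 0.24 × 80.891 = 19.414 N acting down the slope.
Newton's second law for the block (up-slope positive): T − 39.456 − 19.414 = 9 a. For the hanging block (downward positive): 9.3 × 10 − T = 9.3 a.
Adding the two equations eliminates T: 34.130 = 18.3 a, so a = 1.8650 m/s².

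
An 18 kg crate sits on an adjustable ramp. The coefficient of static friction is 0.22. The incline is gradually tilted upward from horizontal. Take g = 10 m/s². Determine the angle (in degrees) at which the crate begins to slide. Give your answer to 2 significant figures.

12°

At the threshold of sliding, static friction is at its maximum μ_s N and exactly balances the weight component along the incline: mg sin θ = μ_s mg cos θ.
Hence tan θ = μ_s = 0.22, so θ = arctan(0.22) = 12.4074°.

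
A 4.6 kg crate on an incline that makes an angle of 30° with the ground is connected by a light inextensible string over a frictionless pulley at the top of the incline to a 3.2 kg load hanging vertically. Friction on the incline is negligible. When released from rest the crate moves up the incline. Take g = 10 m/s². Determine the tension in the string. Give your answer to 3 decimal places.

28.308 N

For the crate on the incline: the weight component along the slope is m₁g sin 30° = 4.6 × 10 × 0.5000 = 23.000 N and the normal force is N = m₁g cos 30° = 39.837 N.
Newton's second law for the crate (up-slope positive): T − 23.000 = 4.6 a. For the hanging load (downward positive): 3.2 × 10 − T = 3.2 a.
Adding the two equations eliminates T: 9.000 = 7.8 a, so a = 1.1538 m/s².
Then from the hanging load's equation, T = 3.2 × (10 − 1.1538) = 28.308 N.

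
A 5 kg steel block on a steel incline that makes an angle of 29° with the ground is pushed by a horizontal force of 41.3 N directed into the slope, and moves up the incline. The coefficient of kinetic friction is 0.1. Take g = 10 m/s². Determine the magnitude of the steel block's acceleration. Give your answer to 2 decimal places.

1.10 m/s²

The horizontal push has components F cos 29° = 41.3 × 0.8746 = 36.121 N up the incline and F sin 29° = 41.3 × 0.4848 = 20.022 N pressing into the surface.
The normal force is therefore N = mg cos 29° + F sin 29° = 43.730 + 20.022 = 63.752 N, and kinetic friction down the slope is μN = 0.1 × 63.752 = 6.375 N.
Along the incline: F cos 29° − mg sin 29° − μN = ma, so 36.121 − 24.240 − 6.375 = 5 a, giving a = 1.1012 m/s².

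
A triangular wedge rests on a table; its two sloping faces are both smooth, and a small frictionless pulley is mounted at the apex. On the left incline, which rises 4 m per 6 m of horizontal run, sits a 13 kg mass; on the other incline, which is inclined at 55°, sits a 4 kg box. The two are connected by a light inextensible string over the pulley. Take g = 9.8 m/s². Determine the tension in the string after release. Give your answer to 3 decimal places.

Resolve each weight along its own incline: the 13 kg mass has component 13 × 9.8 × sin 33.69° = 70.669 N down its slope, and the 4 kg mass has 4 × 9.8 × sin 55° = 32.111 N down its slope.
The 13 kg side's 70.669 N exceeds the other side's 32.111 N, so that mass slides down and the 4 kg mass slides up. Taking that direction as positive, Newton's second law for the whole system gives 70.669 − 32.111 = (13 + 4) a, so a = 38.558 / 17 = 2.2681 m/s².
For the 4 kg mass (up-slope positive): T − 32.111 = 4 × 2.2681, so T = 41.183 N.

41.183 N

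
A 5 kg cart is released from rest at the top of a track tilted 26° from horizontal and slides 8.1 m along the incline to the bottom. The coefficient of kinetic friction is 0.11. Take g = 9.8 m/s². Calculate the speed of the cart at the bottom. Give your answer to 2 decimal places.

7.34 m/s

The weight component along the incline is mg sin 26° = 21.480 N and the normal force is N = mg cos 26° = 44.041 N.
Friction up the slope is f = μN = 0.11 × 44.041 = 4.845 N, so the net downslope force is 21.480 − 4.845 = 16.635 N and a = 16.635 / 5 = 3.3270 m/s².
Starting from rest over a distance of 8.1 m, v² = 2aL = 2 × 3.3270 × 8.1 = 53.8974, so v = 7.3415 m/s.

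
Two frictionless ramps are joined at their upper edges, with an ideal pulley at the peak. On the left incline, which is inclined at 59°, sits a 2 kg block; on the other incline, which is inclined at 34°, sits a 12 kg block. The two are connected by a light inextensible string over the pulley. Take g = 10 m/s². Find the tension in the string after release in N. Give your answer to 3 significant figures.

24.3 N

Resolve each weight along its own incline: the 2 kg mass has component 2 × 10 × sin 59° = 17.143 N down its slope, and the 12 kg mass has 12 × 10 × sin 34° = 67.103 N down its slope.
The 12 kg side's 67.103 N exceeds the other side's 17.143 N, so that mass slides down and the 2 kg mass slides up. Taking that direction as positive, Newton's second law for the whole system gives 67.103 − 17.143 = (2 + 12) a, so a = 49.960 / 14 = 3.5686 m/s².
For the 2 kg mass (up-slope positive): T − 17.143 = 2 × 3.5686, so T = 24.280 N.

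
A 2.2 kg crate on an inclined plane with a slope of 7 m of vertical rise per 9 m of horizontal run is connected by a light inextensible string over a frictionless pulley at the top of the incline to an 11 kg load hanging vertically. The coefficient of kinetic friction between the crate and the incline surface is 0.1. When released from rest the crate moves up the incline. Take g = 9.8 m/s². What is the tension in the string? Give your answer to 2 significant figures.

For the crate on the incline: the weight component along the slope is m₁g sin 37.87° = 2.2 × 9.8 × 0.6139 = 13.236 N and the normal force is N = m₁g cos 37.87° = 17.018 N.
Kinetic friction opposes the crate's motion up the incline: f = μN = 0.1 × 17.018 = 1.702 N acting down the slope.
Newton's second law for the crate (up-slope positive): T − 13.236 − 1.702 = 2.2 a. For the hanging load (downward positive): 11 × 9.8 − T = 11 a.
Adding the two equations eliminates T: 92.862 = 13.2 a, so a = 7.0350 m/s².
Then from the hanging load's equation, T = 11 × (9.8 − 7.0350) = 30.415 N.

30 N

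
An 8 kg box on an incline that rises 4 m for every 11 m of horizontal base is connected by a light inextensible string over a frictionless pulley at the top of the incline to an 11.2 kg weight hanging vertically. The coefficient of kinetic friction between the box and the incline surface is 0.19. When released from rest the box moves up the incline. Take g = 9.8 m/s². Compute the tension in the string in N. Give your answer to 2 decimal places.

69.53 N

For the box on the incline: the weight component along the slope is m₁g sin 19.98° = 8 × 9.8 × 0.3417 = 26.789 N and the normal force is N = m₁g cos 19.98° = 73.680 N.
Kinetic friction opposes the box's motion up the incline: f = μN = 0.19 × 73.680 = 13.999 N acting down the slope.
Newton's second law for the box (up-slope positive): T − 26.789 − 13.999 = 8 a. For the hanging weight (downward positive): 11.2 × 9.8 − T = 11.2 a.
Adding the two equations eliminates T: 68.972 = 19.2 a, so a = 3.5923 m/s².
Then from the hanging weight's equation, T = 11.2 × (9.8 − 3.5923) = 69.526 N.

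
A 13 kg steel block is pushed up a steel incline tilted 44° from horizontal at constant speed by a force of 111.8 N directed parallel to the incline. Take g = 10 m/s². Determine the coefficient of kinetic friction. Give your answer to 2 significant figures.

0.23

At constant speed ΣF = 0 along the incline. The applied 111.8 N acts up the slope; the weight component mg sin 44° = 90.306 N and kinetic friction μN both act down the slope.
So 111.8 = 90.306 + μ × 93.514, giving μ = (111.8 − 90.306) / 93.514 = 0.2298.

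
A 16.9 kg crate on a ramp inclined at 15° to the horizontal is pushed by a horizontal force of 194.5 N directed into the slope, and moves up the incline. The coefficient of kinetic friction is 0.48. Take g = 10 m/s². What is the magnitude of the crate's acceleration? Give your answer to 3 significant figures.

2.46 m/s²

The horizontal push has components F cos 15° = 194.5 × 0.9659 = 187.868 N up the incline and F sin 15° = 194.5 × 0.2588 = 50.337 N pressing into the surface.
The normal force is therefore N = mg cos 15° + F sin 15° = 163.237 + 50.337 = 213.574 N, and kinetic friction down the slope is μN = 0.48 × 213.574 = 102.516 N.
Along the incline: F cos 15° − mg sin 15° − μN = ma, so 187.868 − 43.737 − 102.516 = 16.9 a, giving a = 2.4624 m/s².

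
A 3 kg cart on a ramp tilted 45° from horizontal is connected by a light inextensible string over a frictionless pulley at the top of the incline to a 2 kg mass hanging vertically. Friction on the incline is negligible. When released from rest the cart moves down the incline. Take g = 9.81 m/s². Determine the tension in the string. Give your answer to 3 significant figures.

For the cart on the incline: the weight component along the slope is m₁g sin 45° = 3 × 9.81 × 0.7071 = 20.810 N and the normal force is N = m₁g cos 45° = 20.810 N.
Newton's second law for the cart (down-slope positive): 20.810 − T = 3 a. For the hanging mass (upward positive): T − 2 × 9.81 = 2 a.
Adding the two equations eliminates T: 1.190 = 5 a, so a = 0.2380 m/s².
Then from the hanging mass's equation, T = 2 × (9.81 + 0.2380) = 20.096 N.

20.1 N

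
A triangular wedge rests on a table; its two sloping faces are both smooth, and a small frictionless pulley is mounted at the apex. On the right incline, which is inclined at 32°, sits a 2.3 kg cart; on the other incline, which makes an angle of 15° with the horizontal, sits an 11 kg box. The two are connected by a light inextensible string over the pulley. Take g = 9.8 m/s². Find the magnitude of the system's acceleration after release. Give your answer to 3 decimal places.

Resolve each weight along its own incline: the 2.3 kg mass has component 2.3 × 9.8 × sin 32° = 11.944 N down its slope, and the 11 kg mass has 11 × 9.8 × sin 15° = 27.901 N down its slope.
The 11 kg side's 27.901 N exceeds the other side's 11.944 N, so that mass slides down and the 2.3 kg mass slides up. Taking that direction as positive, Newton's second law for the whole system gives 27.901 − 11.944 = (2.3 + 11) a, so a = 15.957 / 13.3 = 1.1998 m/s².

1.200 m/s²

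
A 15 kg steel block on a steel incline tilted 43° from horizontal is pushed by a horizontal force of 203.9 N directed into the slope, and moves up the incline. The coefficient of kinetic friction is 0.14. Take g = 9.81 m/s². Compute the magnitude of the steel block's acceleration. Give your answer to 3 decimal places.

0.949 m/s²

The horizontal push has components F cos 43° = 203.9 × 0.7314 = 149.132 N up the incline and F sin 43° = 203.9 × 0.6820 = 139.060 N pressing into the surface.
The normal force is therefore N = mg cos 43° + F sin 43° = 107.626 + 139.060 = 246.686 N, and kinetic friction down the slope is μN = 0.14 × 246.686 = 34.536 N.
Along the incline: F cos 43° − mg sin 43° − μN = ma, so 149.132 − 100.356 − 34.536 = 15 a, giving a = 0.9493 m/s².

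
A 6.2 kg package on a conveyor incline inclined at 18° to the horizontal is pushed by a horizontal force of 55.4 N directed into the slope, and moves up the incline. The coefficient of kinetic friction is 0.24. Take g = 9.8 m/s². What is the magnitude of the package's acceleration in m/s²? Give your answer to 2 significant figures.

The horizontal push has components F cos 18° = 55.4 × 0.9511 = 52.691 N up the incline and F sin 18° = 55.4 × 0.3090 = 17.119 N pressing into the surface.
The normal force is therefore N = mg cos 18° + F sin 18° = 57.789 + 17.119 = 74.908 N, and kinetic friction down the slope is μN = 0.24 × 74.908 = 17.978 N.
Along the incline: F cos 18° − mg sin 18° − μN = ma, so 52.691 − 18.775 − 17.978 = 6.2 a, giving a = 2.5706 m/s².

2.6 m/s²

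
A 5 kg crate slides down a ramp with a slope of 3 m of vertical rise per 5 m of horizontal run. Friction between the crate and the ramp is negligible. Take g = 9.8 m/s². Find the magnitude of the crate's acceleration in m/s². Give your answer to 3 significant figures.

5.04 m/s²

Resolving the weight along the incline: the component pulling the crate down the slope is mg sin 30.96° = 5 × 9.8 × 0.5145 = 25.210 N, and the normal force is N = mg cos 30.96° = 5 × 9.8 × 0.8575 = 42.018 N.
With no friction the net force along the incline is 25.210 N, so a = g sin 30.96° = 25.210 / 5 = 5.0420 m/s².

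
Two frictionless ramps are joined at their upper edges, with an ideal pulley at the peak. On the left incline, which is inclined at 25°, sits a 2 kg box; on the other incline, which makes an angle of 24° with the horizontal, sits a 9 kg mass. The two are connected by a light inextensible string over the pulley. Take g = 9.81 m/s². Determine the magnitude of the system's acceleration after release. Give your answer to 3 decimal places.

Resolve each weight along its own incline: the 2 kg mass has component 2 × 9.81 × sin 25° = 8.292 N down its slope, and the 9 kg mass has 9 × 9.81 × sin 24° = 35.911 N down its slope.
The 9 kg side's 35.911 N exceeds the other side's 8.292 N, so that mass slides down and the 2 kg mass slides up. Taking that direction as positive, Newton's second law for the whole system gives 35.911 − 8.292 = (2 + 9) a, so a = 27.619 / 11 = 2.5108 m/s².

2.511 m/s²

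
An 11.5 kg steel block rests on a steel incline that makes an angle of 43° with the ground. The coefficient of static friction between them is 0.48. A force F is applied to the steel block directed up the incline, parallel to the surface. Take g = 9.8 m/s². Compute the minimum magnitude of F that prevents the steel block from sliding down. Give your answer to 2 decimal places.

The normal force is N = mg cos 43° = 82.424 N. With F at its minimum the steel block is on the verge of sliding down, so static friction is at its maximum μ_s N = 0.48 × 82.424 = 39.564 N and acts up the slope.
Equilibrium along the incline: F + μ_s N = mg sin 43°, so F = 76.861 − 39.564 = 37.297 N.

37.30 N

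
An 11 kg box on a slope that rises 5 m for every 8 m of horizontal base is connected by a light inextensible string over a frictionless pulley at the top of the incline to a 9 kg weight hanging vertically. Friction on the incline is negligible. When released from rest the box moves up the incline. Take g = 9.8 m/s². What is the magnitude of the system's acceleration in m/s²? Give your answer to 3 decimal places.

1.553 m/s²

For the box on the incline: the weight component along the slope is m₁g sin 32.01° = 11 × 9.8 × 0.5300 = 57.134 N and the normal force is N = m₁g cos 32.01° = 91.414 N.
Newton's second law for the box (up-slope positive): T − 57.134 = 11 a. For the hanging weight (downward positive): 9 × 9.8 − T = 9 a.
Adding the two equations eliminates T: 31.066 = 20 a, so a = 1.5533 m/s².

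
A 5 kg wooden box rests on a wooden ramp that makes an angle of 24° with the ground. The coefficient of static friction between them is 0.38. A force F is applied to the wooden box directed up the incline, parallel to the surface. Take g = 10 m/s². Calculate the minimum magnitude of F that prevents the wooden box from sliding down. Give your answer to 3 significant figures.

2.98 N

The normal force is N = mg cos 24° = 45.677 N. With F at its minimum the wooden box is on the verge of sliding down, so static friction is at its maximum μ_s N = 0.38 × 45.677 = 17.357 N and acts up the slope.
Equilibrium along the incline: F + μ_s N = mg sin 24°, so F = 20.337 − 17.357 = 2.980 N.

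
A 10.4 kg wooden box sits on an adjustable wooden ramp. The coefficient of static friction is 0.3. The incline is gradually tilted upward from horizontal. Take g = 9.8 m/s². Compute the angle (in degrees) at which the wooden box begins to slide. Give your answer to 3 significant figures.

At the threshold of sliding, static friction is at its maximum μ_s N and exactly balances the weight component along the incline: mg sin θ = μ_s mg cos θ.
Hence tan θ = μ_s = 0.3, so θ = arctan(0.3) = 16.6992°.

16.7°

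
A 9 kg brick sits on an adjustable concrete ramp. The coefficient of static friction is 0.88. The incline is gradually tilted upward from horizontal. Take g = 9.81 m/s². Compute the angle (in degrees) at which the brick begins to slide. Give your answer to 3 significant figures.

41.3°

At the threshold of sliding, static friction is at its maximum μ_s N and exactly balances the weight component along the incline: mg sin θ = μ_s mg cos θ.
Hence tan θ = μ_s = 0.88, so θ = arctan(0.88) = 41.3478°.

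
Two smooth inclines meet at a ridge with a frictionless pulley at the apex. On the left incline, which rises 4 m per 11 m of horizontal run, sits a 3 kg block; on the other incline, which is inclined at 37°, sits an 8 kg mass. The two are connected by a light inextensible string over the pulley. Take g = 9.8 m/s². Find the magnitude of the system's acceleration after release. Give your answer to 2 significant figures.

3.4 m/s²

Resolve each weight along its own incline: the 3 kg mass has component 3 × 9.8 × sin 19.98° = 10.047 N down its slope, and the 8 kg mass has 8 × 9.8 × sin 37° = 47.182 N down its slope.
The 8 kg side's 47.182 N exceeds the other side's 10.047 N, so that mass slides down and the 3 kg mass slides up. Taking that direction as positive, Newton's second law for the whole system gives 47.182 − 10.047 = (3 + 8) a, so a = 37.135 / 11 = 3.3759 m/s².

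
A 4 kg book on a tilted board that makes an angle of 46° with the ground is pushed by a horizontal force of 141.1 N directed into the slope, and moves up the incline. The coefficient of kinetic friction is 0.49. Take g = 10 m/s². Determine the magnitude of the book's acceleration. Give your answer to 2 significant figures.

The horizontal push has components F cos 46° = 141.1 × 0.6947 = 98.022 N up the incline and F sin 46° = 141.1 × 0.7193 = 101.493 N pressing into the surface.
The normal force is therefore N = mg cos 46° + F sin 46° = 27.788 + 101.493 = 129.281 N, and kinetic friction down the slope is μN = 0.49 × 129.281 = 63.348 N.
Along the incline: F cos 46° − mg sin 46° − μN = ma, so 98.022 − 28.772 − 63.348 = 4 a, giving a = 1.4755 m/s².

1.5 m/s²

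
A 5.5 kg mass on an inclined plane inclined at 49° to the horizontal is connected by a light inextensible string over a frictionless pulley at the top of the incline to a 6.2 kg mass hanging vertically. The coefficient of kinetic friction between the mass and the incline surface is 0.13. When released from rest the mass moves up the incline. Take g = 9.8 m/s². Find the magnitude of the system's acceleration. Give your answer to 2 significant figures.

1.3 m/s²

For the mass on the incline: the weight component along the slope is m₁g sin 49° = 5.5 × 9.8 × 0.7547 = 40.678 N and the normal force is N = m₁g cos 49° = 35.362 N.
Kinetic friction opposes the mass's motion up the incline: f = μN = 0.13 × 35.362 = 4.597 N acting down the slope.
Newton's second law for the mass (up-slope positive): T − 40.678 − 4.597 = 5.5 a. For the hanging mass (downward positive): 6.2 × 9.8 − T = 6.2 a.
Adding the two equations eliminates T: 15.485 = 11.7 a, so a = 1.3235 m/s².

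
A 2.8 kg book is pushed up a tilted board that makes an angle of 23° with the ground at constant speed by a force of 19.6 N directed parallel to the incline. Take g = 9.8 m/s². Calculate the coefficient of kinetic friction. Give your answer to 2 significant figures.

0.35

At constant speed ΣF = 0 along the incline. The applied 19.6 N acts up the slope; the weight component mg sin 23° = 10.722 N and kinetic friction μN both act down the slope.
So 19.6 = 10.722 + μ × 25.259, giving μ = (19.6 − 10.722) / 25.259 = 0.3515.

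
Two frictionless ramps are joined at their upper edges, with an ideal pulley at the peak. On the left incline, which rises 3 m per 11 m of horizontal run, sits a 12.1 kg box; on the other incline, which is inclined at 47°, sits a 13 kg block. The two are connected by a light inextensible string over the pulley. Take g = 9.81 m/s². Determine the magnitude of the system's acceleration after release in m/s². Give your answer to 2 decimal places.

2.47 m/s²

Resolve each weight along its own incline: the 12.1 kg mass has component 12.1 × 9.81 × sin 15.26° = 31.232 N down its slope, and the 13 kg mass has 13 × 9.81 × sin 47° = 93.270 N down its slope.
The 13 kg side's 93.270 N exceeds the other side's 31.232 N, so that mass slides down and the 12.1 kg mass slides up. Taking that direction as positive, Newton's second law for the whole system gives 93.270 − 31.232 = (12.1 + 13) a, so a = 62.038 / 25.1 = 2.4716 m/s².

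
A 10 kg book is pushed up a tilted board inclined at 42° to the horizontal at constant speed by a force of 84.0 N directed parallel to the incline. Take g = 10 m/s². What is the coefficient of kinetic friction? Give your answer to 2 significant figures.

At constant speed ΣF = 0 along the incline. The applied 84.0 N acts up the slope; the weight component mg sin 42° = 66.913 N and kinetic friction μN both act down the slope.
So 84.0 = 66.913 + μ × 74.314, giving μ = (84.0 − 66.913) / 74.314 = 0.2299.

0.23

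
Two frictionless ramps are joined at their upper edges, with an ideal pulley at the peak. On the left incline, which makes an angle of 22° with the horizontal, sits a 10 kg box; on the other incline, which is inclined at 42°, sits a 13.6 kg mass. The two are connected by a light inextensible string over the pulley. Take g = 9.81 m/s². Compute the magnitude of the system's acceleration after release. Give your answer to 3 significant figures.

2.23 m/s²

Resolve each weight along its own incline: the 10 kg mass has component 10 × 9.81 × sin 22° = 36.749 N down its slope, and the 13.6 kg mass has 13.6 × 9.81 × sin 42° = 89.273 N down its slope.
The 13.6 kg side's 89.273 N exceeds the other side's 36.749 N, so that mass slides down and the 10 kg mass slides up. Taking that direction as positive, Newton's second law for the whole system gives 89.273 − 36.749 = (10 + 13.6) a, so a = 52.524 / 23.6 = 2.2256 m/s².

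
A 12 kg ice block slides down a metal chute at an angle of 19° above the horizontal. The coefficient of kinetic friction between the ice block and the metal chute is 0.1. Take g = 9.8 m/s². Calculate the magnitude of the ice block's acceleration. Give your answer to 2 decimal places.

Resolving the weight along the incline: the component pulling the ice block down the slope is mg sin 19° = 12 × 9.8 × 0.3256 = 38.291 N, and the normal force is N = mg cos 19° = 12 × 9.8 × 0.9455 = 111.191 N.
Kinetic friction acts up the slope with magnitude f = μN = 0.1 × 111.191 = 11.119 N.
Net force along the incline is 38.291 − 11.119 = 27.172 N, so a = 27.172 / 12 = 2.2643 m/s².

2.26 m/s²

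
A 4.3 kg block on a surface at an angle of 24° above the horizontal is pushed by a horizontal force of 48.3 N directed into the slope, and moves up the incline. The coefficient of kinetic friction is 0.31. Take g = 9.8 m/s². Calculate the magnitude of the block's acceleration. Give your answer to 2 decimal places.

The horizontal push has components F cos 24° = 48.3 × 0.9135 = 44.122 N up the incline and F sin 24° = 48.3 × 0.4067 = 19.644 N pressing into the surface.
The normal force is therefore N = mg cos 24° + F sin 24° = 38.495 + 19.644 = 58.139 N, and kinetic friction down the slope is μN = 0.31 × 58.139 = 18.023 N.
Along the incline: F cos 24° − mg sin 24° − μN = ma, so 44.122 − 17.138 − 18.023 = 4.3 a, giving a = 2.0840 m/s².

2.08 m/s²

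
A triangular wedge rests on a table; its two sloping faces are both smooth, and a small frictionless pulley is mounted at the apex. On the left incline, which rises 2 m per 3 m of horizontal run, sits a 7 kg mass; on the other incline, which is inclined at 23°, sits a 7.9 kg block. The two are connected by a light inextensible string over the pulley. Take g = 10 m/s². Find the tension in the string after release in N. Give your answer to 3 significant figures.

Resolve each weight along its own incline: the 7 kg mass has component 7 × 10 × sin 33.69° = 38.829 N down its slope, and the 7.9 kg mass has 7.9 × 10 × sin 23° = 30.868 N down its slope.
The 7 kg side's 38.829 N exceeds the other side's 30.868 N, so that mass slides down and the 7.9 kg mass slides up. Taking that direction as positive, Newton's second law for the whole system gives 38.829 − 30.868 = (7 + 7.9) a, so a = 7.961 / 14.9 = 0.5343 m/s².
For the 7.9 kg mass (up-slope positive): T − 30.868 = 7.9 × 0.5343, so T = 35.089 N.

35.1 N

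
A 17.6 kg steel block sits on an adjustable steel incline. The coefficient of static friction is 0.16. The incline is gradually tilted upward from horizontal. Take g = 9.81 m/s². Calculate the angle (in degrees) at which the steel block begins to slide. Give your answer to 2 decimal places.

9.09°

At the threshold of sliding, static friction is at its maximum μ_s N and exactly balances the weight component along the incline: mg sin θ = μ_s mg cos θ.
Hence tan θ = μ_s = 0.16, so θ = arctan(0.16) = 9.0903°.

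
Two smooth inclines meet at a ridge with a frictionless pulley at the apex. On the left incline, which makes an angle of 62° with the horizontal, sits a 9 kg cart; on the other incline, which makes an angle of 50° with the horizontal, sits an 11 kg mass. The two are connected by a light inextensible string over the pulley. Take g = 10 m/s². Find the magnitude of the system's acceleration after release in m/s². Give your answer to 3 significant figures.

0.240 m/s²

Resolve each weight along its own incline: the 9 kg mass has component 9 × 10 × sin 62° = 79.465 N down its slope, and the 11 kg mass has 11 × 10 × sin 50° = 84.265 N down its slope.
The 11 kg side's 84.265 N exceeds the other side's 79.465 N, so that mass slides down and the 9 kg mass slides up. Taking that direction as positive, Newton's second law for the whole system gives 84.265 − 79.465 = (9 + 11) a, so a = 4.800 / 20 = 0.2400 m/s².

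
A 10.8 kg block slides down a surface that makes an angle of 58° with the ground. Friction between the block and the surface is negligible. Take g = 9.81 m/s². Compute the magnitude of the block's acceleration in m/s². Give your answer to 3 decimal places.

Resolving the weight along the incline: the component pulling the block down the slope is mg sin 58° = 10.8 × 9.81 × 0.8480 = 89.844 N, and the normal force is N = mg cos 58° = 10.8 × 9.81 × 0.5299 = 56.142 N.
With no friction the net force along the incline is 89.844 N, so a = g sin 58° = 89.844 / 10.8 = 8.3189 m/s².

8.319 m/s²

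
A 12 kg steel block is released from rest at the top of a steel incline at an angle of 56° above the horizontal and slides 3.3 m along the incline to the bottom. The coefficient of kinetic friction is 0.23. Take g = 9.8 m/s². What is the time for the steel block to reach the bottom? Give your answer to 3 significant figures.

0.981 s

The weight component along the incline is mg sin 56° = 97.495 N and the normal force is N = mg cos 56° = 65.761 N.
Friction up the slope is f = μN = 0.23 × 65.761 = 15.125 N, so the net downslope force is 97.495 − 15.125 = 82.370 N and a = 82.370 / 12 = 6.8642 m/s².
Starting from rest, L = ½at², so t = √(2L/a) = √(2 × 3.3 / 6.8642) = 0.9806 s.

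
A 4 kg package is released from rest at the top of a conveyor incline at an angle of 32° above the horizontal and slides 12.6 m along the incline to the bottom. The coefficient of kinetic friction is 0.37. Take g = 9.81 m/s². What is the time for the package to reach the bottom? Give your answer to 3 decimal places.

3.447 s

The weight component along the incline is mg sin 32° = 20.794 N and the normal force is N = mg cos 32° = 33.277 N.
Friction up the slope is f = μN = 0.37 × 33.277 = 12.312 N, so the net downslope force is 20.794 − 12.312 = 8.482 N and a = 8.482 / 4 = 2.1205 m/s².
Starting from rest, L = ½at², so t = √(2L/a) = √(2 × 12.6 / 2.1205) = 3.4473 s.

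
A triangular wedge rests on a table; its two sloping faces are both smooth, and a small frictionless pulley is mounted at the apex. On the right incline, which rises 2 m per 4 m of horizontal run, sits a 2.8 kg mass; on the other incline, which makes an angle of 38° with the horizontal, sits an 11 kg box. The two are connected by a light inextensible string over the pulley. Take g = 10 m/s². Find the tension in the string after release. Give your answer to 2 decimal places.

Resolve each weight along its own incline: the 2.8 kg mass has component 2.8 × 10 × sin 26.57° = 12.522 N down its slope, and the 11 kg mass has 11 × 10 × sin 38° = 67.723 N down its slope.
The 11 kg side's 67.723 N exceeds the other side's 12.522 N, so that mass slides down and the 2.8 kg mass slides up. Taking that direction as positive, Newton's second law for the whole system gives 67.723 − 12.522 = (2.8 + 11) a, so a = 55.201 / 13.8 = 4.0001 m/s².
For the 2.8 kg mass (up-slope positive): T − 12.522 = 2.8 × 4.0001, so T = 23.722 N.

23.72 N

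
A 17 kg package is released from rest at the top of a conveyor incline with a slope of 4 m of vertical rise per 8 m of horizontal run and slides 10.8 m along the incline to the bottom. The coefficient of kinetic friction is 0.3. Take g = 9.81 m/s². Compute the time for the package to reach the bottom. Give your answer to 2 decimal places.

The weight component along the incline is mg sin 26.57° = 74.582 N and the normal force is N = mg cos 26.57° = 149.164 N.
Friction up the slope is f = μN = 0.3 × 149.164 = 44.749 N, so the net downslope force is 74.582 − 44.749 = 29.833 N and a = 29.833 / 17 = 1.7549 m/s².
Starting from rest, L = ½at², so t = √(2L/a) = √(2 × 10.8 / 1.7549) = 3.5083 s.

3.51 s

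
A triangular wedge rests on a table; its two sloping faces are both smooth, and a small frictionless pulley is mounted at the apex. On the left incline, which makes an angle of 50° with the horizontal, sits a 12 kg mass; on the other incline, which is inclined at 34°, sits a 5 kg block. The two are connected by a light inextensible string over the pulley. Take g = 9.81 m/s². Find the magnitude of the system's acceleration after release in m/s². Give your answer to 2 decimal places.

3.69 m/s²

Resolve each weight along its own incline: the 12 kg mass has component 12 × 9.81 × sin 50° = 90.179 N down its slope, and the 5 kg mass has 5 × 9.81 × sin 34° = 27.428 N down its slope.
The 12 kg side's 90.179 N exceeds the other side's 27.428 N, so that mass slides down and the 5 kg mass slides up. Taking that direction as positive, Newton's second law for the whole system gives 90.179 − 27.428 = (12 + 5) a, so a = 62.751 / 17 = 3.6912 m/s².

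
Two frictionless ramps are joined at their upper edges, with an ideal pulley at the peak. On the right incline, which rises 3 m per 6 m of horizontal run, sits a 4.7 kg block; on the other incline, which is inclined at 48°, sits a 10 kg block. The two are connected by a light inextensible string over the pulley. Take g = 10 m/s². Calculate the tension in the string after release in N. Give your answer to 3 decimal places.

Resolve each weight along its own incline: the 4.7 kg mass has component 4.7 × 10 × sin 26.57° = 21.019 N down its slope, and the 10 kg mass has 10 × 10 × sin 48° = 74.314 N down its slope.
The 10 kg side's 74.314 N exceeds the other side's 21.019 N, so that mass slides down and the 4.7 kg mass slides up. Taking that direction as positive, Newton's second law for the whole system gives 74.314 − 21.019 = (4.7 + 10) a, so a = 53.295 / 14.7 = 3.6255 m/s².
For the 4.7 kg mass (up-slope positive): T − 21.019 = 4.7 × 3.6255, so T = 38.059 N.

38.059 N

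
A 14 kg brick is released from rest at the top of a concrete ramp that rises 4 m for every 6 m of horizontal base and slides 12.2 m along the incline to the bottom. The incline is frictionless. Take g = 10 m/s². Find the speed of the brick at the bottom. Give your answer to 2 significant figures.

12 m/s

The weight component along the incline is mg sin 33.69° = 77.658 N and the normal force is N = mg cos 33.69° = 116.487 N.
With no friction, a = g sin 33.69° = 5.5470 m/s².
Starting from rest over a distance of 12.2 m, v² = 2aL = 2 × 5.5470 × 12.2 = 135.3468, so v = 11.6339 m/s.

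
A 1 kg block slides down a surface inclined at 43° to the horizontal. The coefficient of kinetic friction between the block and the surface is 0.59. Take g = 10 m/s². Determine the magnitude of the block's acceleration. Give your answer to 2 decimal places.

2.50 m/s²

Resolving the weight along the incline: the component pulling the block down the slope is mg sin 43° = 1 × 10 × 0.6820 = 6.820 N, and the normal force is N = mg cos 43° = 1 × 10 × 0.7314 = 7.314 N.
Kinetic friction acts up the slope with magnitude f = μN = 0.59 × 7.314 = 4.315 N.
Net force along the incline is 6.820 − 4.315 = 2.505 N, so a = 2.505 / 1 = 2.5050 m/s².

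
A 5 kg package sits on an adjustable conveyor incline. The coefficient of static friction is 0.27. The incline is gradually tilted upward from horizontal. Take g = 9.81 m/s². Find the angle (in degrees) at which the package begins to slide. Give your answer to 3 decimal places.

At the threshold of sliding, static friction is at its maximum μ_s N and exactly balances the weight component along the incline: mg sin θ = μ_s mg cos θ.
Hence tan θ = μ_s = 0.27, so θ = arctan(0.27) = 15.1096°.

15.110°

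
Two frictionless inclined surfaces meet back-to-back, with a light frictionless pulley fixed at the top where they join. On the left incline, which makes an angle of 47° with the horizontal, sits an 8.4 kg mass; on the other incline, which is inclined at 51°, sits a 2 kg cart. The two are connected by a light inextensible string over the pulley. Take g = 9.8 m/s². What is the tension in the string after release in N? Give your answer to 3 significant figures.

Resolve each weight along its own incline: the 8.4 kg mass has component 8.4 × 9.8 × sin 47° = 60.205 N down its slope, and the 2 kg mass has 2 × 9.8 × sin 51° = 15.232 N down its slope.
The 8.4 kg side's 60.205 N exceeds the other side's 15.232 N, so that mass slides down and the 2 kg mass slides up. Taking that direction as positive, Newton's second law for the whole system gives 60.205 − 15.232 = (8.4 + 2) a, so a = 44.973 / 10.4 = 4.3243 m/s².
For the 2 kg mass (up-slope positive): T − 15.232 = 2 × 4.3243, so T = 23.881 N.

23.9 N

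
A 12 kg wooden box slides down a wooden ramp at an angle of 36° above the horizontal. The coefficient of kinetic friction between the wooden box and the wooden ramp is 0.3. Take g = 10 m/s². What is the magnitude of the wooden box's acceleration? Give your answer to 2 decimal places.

3.45 m/s²

Resolving the weight along the incline: the component pulling the wooden box down the slope is mg sin 36° = 12 × 10 × 0.5878 = 70.536 N, and the normal force is N = mg cos 36° = 12 × 10 × 0.8090 = 97.080 N.
Kinetic friction acts up the slope with magnitude f = μN = 0.3 × 97.080 = 29.124 N.
Net force along the incline is 70.536 − 29.124 = 41.412 N, so a = 41.412 / 12 = 3.4510 m/s².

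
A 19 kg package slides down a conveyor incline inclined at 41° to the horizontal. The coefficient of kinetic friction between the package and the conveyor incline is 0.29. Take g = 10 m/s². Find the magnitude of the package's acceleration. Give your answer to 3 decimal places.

Resolving the weight along the incline: the component pulling the package down the slope is mg sin 41° = 19 × 10 × 0.6561 = 124.659 N, and the normal force is N = mg cos 41° = 19 × 10 × 0.7547 = 143.393 N.
Kinetic friction acts up the slope with magnitude f = μN = 0.29 × 143.393 = 41.584 N.
Net force along the incline is 124.659 − 41.584 = 83.075 N, so a = 83.075 / 19 = 4.3724 m/s².

4.372 m/s²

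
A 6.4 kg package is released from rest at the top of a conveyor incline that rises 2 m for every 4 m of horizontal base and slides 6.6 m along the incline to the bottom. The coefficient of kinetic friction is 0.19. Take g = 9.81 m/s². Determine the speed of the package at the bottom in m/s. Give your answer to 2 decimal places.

5.99 m/s

The weight component along the incline is mg sin 26.57° = 28.078 N and the normal force is N = mg cos 26.57° = 56.156 N.
Friction up the slope is f = μN = 0.19 × 56.156 = 10.670 N, so the net downslope force is 28.078 − 10.670 = 17.408 N and a = 17.408 / 6.4 = 2.7200 m/s².
Starting from rest over a distance of 6.6 m, v² = 2aL = 2 × 2.7200 × 6.6 = 35.9040, so v = 5.9920 m/s.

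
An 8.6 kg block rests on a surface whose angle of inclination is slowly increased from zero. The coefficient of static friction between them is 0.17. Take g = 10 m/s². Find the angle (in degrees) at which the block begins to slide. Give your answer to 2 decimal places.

9.65°

At the threshold of sliding, static friction is at its maximum μ_s N and exactly balances the weight component along the incline: mg sin θ = μ_s mg cos θ.
Hence tan θ = μ_s = 0.17, so θ = arctan(0.17) = 9.6480°.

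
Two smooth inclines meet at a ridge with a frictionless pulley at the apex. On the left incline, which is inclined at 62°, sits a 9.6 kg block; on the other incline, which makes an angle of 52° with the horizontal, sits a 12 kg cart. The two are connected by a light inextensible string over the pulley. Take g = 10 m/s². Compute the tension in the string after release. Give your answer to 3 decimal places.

Resolve each weight along its own incline: the 9.6 kg mass has component 9.6 × 10 × sin 62° = 84.763 N down its slope, and the 12 kg mass has 12 × 10 × sin 52° = 94.561 N down its slope.
The 12 kg side's 94.561 N exceeds the other side's 84.763 N, so that mass slides down and the 9.6 kg mass slides up. Taking that direction as positive, Newton's second law for the whole system gives 94.561 − 84.763 = (9.6 + 12) a, so a = 9.798 / 21.6 = 0.4536 m/s².
For the 9.6 kg mass (up-slope positive): T − 84.763 = 9.6 × 0.4536, so T = 89.118 N.

89.118 N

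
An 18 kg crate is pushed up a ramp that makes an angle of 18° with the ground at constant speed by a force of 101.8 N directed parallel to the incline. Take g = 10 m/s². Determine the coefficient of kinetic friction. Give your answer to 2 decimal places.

At constant speed ΣF = 0 along the incline. The applied 101.8 N acts up the slope; the weight component mg sin 18° = 55.623 N and kinetic friction μN both act down the slope.
So 101.8 = 55.623 + μ × 171.190, giving μ = (101.8 − 55.623) / 171.190 = 0.2697.

0.27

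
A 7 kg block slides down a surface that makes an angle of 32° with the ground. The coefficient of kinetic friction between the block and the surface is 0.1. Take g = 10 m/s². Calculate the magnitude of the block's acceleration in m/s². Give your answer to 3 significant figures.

4.45 m/s²

Resolving the weight along the incline: the component pulling the block down the slope is mg sin 32° = 7 × 10 × 0.5299 = 37.093 N, and the normal force is N = mg cos 32° = 7 × 10 × 0.8480 = 59.360 N.
Kinetic friction acts up the slope with magnitude f = μN = 0.1 × 59.360 = 5.936 N.
Net force along the incline is 37.093 − 5.936 = 31.157 N, so a = 31.157 / 7 = 4.4510 m/s².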